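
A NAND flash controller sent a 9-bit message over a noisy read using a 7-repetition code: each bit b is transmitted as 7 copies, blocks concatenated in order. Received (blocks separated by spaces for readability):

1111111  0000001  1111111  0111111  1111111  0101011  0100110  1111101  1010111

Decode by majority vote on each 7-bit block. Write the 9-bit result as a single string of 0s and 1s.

101111011

Block 1 (1111111): 7 ones → 1
Block 2 (0000001): 1 one → 0
Block 3 (1111111): 7 ones → 1
Block 4 (0111111): 6 ones → 1
Block 5 (1111111): 7 ones → 1
Block 6 (0101011): 4 ones → 1
Block 7 (0100110): 3 ones → 0
Block 8 (1111101): 6 ones → 1
Block 9 (1010111): 5 ones → 1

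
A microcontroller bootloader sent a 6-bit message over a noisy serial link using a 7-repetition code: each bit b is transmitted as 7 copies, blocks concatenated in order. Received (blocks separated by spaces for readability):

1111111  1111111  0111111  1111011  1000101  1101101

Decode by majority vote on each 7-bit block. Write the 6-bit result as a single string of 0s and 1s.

111101

Block 1 (1111111): 7 ones → 1
Block 2 (1111111): 7 ones → 1
Block 3 (0111111): 6 ones → 1
Block 4 (1111011): 6 ones → 1
Block 5 (1000101): 3 ones → 0
Block 6 (1101101): 5 ones → 1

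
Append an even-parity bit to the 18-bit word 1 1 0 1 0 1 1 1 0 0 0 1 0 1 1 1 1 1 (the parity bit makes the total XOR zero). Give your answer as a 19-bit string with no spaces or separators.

1101011100010111110

XOR of the 18 data bits: 1⊕1⊕0⊕1⊕0⊕1⊕1⊕1⊕0⊕0⊕0⊕1⊕0⊕1⊕1⊕1⊕1⊕1 = 0
Parity bit = 0 (so all 19 bits XOR to 0).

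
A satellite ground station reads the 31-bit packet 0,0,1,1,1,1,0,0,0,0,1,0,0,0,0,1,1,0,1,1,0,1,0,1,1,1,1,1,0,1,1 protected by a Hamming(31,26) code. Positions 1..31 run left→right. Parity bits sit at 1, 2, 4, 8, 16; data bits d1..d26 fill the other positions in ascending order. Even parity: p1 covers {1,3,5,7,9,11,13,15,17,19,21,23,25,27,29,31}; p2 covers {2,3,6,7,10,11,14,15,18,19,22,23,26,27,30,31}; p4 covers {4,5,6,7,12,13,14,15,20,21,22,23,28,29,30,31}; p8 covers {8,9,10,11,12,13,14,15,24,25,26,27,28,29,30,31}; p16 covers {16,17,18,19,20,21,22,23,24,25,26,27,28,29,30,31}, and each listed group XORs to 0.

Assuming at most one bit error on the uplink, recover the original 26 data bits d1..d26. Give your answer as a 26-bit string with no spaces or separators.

s1 (pos 1,3,5,7,9,11,13,15,17,19,21,23,25,27,29,31): 0⊕1⊕1⊕0⊕0⊕1⊕0⊕0⊕1⊕1⊕0⊕0⊕1⊕1⊕0⊕1 = 0
s2 (pos 2,3,6,7,10,11,14,15,18,19,22,23,26,27,30,31): 0⊕1⊕1⊕0⊕0⊕1⊕0⊕0⊕0⊕1⊕1⊕0⊕1⊕1⊕1⊕1 = 1
s4 (pos 4,5,6,7,12,13,14,15,20,21,22,23,28,29,30,31): 1⊕1⊕1⊕0⊕0⊕0⊕0⊕0⊕1⊕0⊕1⊕0⊕1⊕0⊕1⊕1 = 0
s8 (pos 8,9,10,11,12,13,14,15,24,25,26,27,28,29,30,31): 0⊕0⊕0⊕1⊕0⊕0⊕0⊕0⊕1⊕1⊕1⊕1⊕1⊕0⊕1⊕1 = 0
s16 (pos 16,17,18,19,20,21,22,23,24,25,26,27,28,29,30,31): 1⊕1⊕0⊕1⊕1⊕0⊕1⊕0⊕1⊕1⊕1⊕1⊕1⊕0⊕1⊕1 = 0
Syndrome s16…s1 = 00010 → error at position 2.
Flip position 2: 0011110000100001101101011111011 → 0111110000100001101101011111011
Read data bits from positions 3,5,6,7,9,10,11,12,13,14,15,17,18,19,20,21,22,23,24,25,26,27,28,29,30,31: 11100010000101101011111011

11100010000101101011111011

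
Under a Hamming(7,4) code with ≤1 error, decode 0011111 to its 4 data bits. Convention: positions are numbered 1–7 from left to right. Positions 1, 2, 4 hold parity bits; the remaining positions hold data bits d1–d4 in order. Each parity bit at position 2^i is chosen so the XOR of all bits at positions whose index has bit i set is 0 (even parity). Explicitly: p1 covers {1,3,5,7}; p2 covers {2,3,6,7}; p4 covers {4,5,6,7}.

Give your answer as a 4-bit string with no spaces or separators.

s1 (pos 1,3,5,7): 0⊕1⊕1⊕1 = 1
s2 (pos 2,3,6,7): 0⊕1⊕1⊕1 = 1
s4 (pos 4,5,6,7): 1⊕1⊕1⊕1 = 0
Syndrome s4…s1 = 011 → error at position 3.
Flip position 3: 0011111 → 0001111
Read data bits from positions 3,5,6,7: 0111

0111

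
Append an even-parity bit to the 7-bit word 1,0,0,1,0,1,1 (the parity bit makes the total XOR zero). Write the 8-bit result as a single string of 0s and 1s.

10010110

XOR of the 7 data bits: 1⊕0⊕0⊕1⊕0⊕1⊕1 = 0
Parity bit = 0 (so all 8 bits XOR to 0).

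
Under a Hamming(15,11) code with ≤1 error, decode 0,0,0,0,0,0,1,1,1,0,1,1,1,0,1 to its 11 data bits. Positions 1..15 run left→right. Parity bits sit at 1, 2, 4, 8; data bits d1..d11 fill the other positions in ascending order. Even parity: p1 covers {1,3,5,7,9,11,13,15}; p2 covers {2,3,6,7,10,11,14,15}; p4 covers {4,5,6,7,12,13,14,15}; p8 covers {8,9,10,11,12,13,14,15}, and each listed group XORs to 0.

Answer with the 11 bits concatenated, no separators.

10011011101

s1 (pos 1,3,5,7,9,11,13,15): 0⊕0⊕0⊕1⊕1⊕1⊕1⊕1 = 1
s2 (pos 2,3,6,7,10,11,14,15): 0⊕0⊕0⊕1⊕0⊕1⊕0⊕1 = 1
s4 (pos 4,5,6,7,12,13,14,15): 0⊕0⊕0⊕1⊕1⊕1⊕0⊕1 = 0
s8 (pos 8,9,10,11,12,13,14,15): 1⊕1⊕0⊕1⊕1⊕1⊕0⊕1 = 0
Syndrome s8…s1 = 0011 → error at position 3.
Flip position 3: 000000111011101 → 001000111011101
Read data bits from positions 3,5,6,7,9,10,11,12,13,14,15: 10011011101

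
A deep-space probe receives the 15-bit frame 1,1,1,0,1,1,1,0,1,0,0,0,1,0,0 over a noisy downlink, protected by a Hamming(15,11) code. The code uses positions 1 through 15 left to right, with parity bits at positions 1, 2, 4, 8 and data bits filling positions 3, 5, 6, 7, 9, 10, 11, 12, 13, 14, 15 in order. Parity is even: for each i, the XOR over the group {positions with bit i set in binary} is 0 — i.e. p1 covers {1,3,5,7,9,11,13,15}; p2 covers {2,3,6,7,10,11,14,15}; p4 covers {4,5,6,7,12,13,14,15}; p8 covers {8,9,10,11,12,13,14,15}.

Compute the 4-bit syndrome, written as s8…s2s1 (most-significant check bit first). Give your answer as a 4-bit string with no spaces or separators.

s1 (pos 1,3,5,7,9,11,13,15): 1⊕1⊕1⊕1⊕1⊕0⊕1⊕0 = 0
s2 (pos 2,3,6,7,10,11,14,15): 1⊕1⊕1⊕1⊕0⊕0⊕0⊕0 = 0
s4 (pos 4,5,6,7,12,13,14,15): 0⊕1⊕1⊕1⊕0⊕1⊕0⊕0 = 0
s8 (pos 8,9,10,11,12,13,14,15): 0⊕1⊕0⊕0⊕0⊕1⊕0⊕0 = 0
Syndrome s8…s1 = 0000 → no error.

0000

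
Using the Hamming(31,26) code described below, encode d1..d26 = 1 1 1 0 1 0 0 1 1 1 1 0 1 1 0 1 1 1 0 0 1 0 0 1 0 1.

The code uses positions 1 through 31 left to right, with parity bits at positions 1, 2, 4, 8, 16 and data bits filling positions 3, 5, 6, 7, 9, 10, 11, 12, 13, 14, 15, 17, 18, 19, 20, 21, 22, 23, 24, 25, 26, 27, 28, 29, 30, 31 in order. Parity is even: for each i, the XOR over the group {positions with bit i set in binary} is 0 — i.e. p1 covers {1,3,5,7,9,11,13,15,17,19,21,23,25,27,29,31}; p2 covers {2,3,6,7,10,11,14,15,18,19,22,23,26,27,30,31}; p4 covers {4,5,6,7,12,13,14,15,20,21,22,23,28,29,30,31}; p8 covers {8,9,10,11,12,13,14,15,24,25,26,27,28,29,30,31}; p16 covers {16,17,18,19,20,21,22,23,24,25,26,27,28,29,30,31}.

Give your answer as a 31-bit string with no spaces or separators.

0011110010011110011011100100101

Place data at non-parity positions: p1 p2 1 p4 1 1 0 p8 1 0 0 1 1 1 1 p16 0 1 1 0 1 1 1 0 0 1 0 0 1 0 1
p1 (pos 1,3,5,7,9,11,13,15,17,19,21,23,25,27,29,31): XOR of data positions = 1⊕1⊕0⊕1⊕0⊕1⊕1⊕0⊕1⊕1⊕1⊕0⊕0⊕1⊕1 = 0
p2 (pos 2,3,6,7,10,11,14,15,18,19,22,23,26,27,30,31): XOR of data positions = 1⊕1⊕0⊕0⊕0⊕1⊕1⊕1⊕1⊕1⊕1⊕1⊕0⊕0⊕1 = 0
p4 (pos 4,5,6,7,12,13,14,15,20,21,22,23,28,29,30,31): XOR of data positions = 1⊕1⊕0⊕1⊕1⊕1⊕1⊕0⊕1⊕1⊕1⊕0⊕1⊕0⊕1 = 1
p8 (pos 8,9,10,11,12,13,14,15,24,25,26,27,28,29,30,31): XOR of data positions = 1⊕0⊕0⊕1⊕1⊕1⊕1⊕0⊕0⊕1⊕0⊕0⊕1⊕0⊕1 = 0
p16 (pos 16,17,18,19,20,21,22,23,24,25,26,27,28,29,30,31): XOR of data positions = 0⊕1⊕1⊕0⊕1⊕1⊕1⊕0⊕0⊕1⊕0⊕0⊕1⊕0⊕1 = 0
Codeword: 0011110010011110011011100100101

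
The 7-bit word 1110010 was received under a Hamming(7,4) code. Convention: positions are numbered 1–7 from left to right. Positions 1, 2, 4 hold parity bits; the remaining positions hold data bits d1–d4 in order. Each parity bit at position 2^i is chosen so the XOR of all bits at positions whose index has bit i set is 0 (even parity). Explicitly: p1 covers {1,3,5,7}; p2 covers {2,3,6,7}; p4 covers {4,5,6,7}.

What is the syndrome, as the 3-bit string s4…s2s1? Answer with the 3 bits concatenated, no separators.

110

s1 (pos 1,3,5,7): 1⊕1⊕0⊕0 = 0
s2 (pos 2,3,6,7): 1⊕1⊕1⊕0 = 1
s4 (pos 4,5,6,7): 0⊕0⊕1⊕0 = 1
Syndrome s4…s1 = 110 → error at position 6.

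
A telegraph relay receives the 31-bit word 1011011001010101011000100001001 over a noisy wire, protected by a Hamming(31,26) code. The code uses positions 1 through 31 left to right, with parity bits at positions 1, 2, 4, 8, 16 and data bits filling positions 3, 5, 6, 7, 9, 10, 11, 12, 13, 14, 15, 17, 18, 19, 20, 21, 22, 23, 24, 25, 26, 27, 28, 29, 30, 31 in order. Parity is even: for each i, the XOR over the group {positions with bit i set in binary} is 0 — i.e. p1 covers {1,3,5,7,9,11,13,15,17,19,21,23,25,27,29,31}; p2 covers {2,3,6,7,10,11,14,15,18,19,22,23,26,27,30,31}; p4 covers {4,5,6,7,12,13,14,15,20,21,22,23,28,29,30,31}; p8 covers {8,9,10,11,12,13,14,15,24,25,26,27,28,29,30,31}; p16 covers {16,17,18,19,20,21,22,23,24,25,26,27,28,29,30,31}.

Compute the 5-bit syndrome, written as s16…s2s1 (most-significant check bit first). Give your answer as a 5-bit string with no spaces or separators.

s1 (pos 1,3,5,7,9,11,13,15,17,19,21,23,25,27,29,31): 1⊕1⊕0⊕1⊕0⊕0⊕0⊕0⊕0⊕1⊕0⊕1⊕0⊕0⊕0⊕1 = 0
s2 (pos 2,3,6,7,10,11,14,15,18,19,22,23,26,27,30,31): 0⊕1⊕1⊕1⊕1⊕0⊕1⊕0⊕1⊕1⊕0⊕1⊕0⊕0⊕0⊕1 = 1
s4 (pos 4,5,6,7,12,13,14,15,20,21,22,23,28,29,30,31): 1⊕0⊕1⊕1⊕1⊕0⊕1⊕0⊕0⊕0⊕0⊕1⊕1⊕0⊕0⊕1 = 0
s8 (pos 8,9,10,11,12,13,14,15,24,25,26,27,28,29,30,31): 0⊕0⊕1⊕0⊕1⊕0⊕1⊕0⊕0⊕0⊕0⊕0⊕1⊕0⊕0⊕1 = 1
s16 (pos 16,17,18,19,20,21,22,23,24,25,26,27,28,29,30,31): 1⊕0⊕1⊕1⊕0⊕0⊕0⊕1⊕0⊕0⊕0⊕0⊕1⊕0⊕0⊕1 = 0
Syndrome s16…s1 = 01010 → error at position 10.

01010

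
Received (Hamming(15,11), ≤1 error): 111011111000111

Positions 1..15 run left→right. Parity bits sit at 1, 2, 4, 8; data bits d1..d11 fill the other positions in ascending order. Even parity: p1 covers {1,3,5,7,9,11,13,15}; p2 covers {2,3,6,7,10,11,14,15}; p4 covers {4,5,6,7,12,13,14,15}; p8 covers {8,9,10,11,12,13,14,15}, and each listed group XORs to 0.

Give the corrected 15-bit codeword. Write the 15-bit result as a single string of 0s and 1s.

s1 (pos 1,3,5,7,9,11,13,15): 1⊕1⊕1⊕1⊕1⊕0⊕1⊕1 = 1
s2 (pos 2,3,6,7,10,11,14,15): 1⊕1⊕1⊕1⊕0⊕0⊕1⊕1 = 0
s4 (pos 4,5,6,7,12,13,14,15): 0⊕1⊕1⊕1⊕0⊕1⊕1⊕1 = 0
s8 (pos 8,9,10,11,12,13,14,15): 1⊕1⊕0⊕0⊕0⊕1⊕1⊕1 = 1
Syndrome s8…s1 = 1001 → error at position 9.
Flip position 9: 111011111000111 → 111011110000111

111011110000111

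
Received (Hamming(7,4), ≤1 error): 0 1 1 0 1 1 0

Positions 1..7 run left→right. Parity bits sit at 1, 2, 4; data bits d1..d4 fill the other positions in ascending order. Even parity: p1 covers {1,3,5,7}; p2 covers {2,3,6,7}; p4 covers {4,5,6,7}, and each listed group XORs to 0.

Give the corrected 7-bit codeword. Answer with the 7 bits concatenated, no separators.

s1 (pos 1,3,5,7): 0⊕1⊕1⊕0 = 0
s2 (pos 2,3,6,7): 1⊕1⊕1⊕0 = 1
s4 (pos 4,5,6,7): 0⊕1⊕1⊕0 = 0
Syndrome s4…s1 = 010 → error at position 2.
Flip position 2: 0110110 → 0010110

0010110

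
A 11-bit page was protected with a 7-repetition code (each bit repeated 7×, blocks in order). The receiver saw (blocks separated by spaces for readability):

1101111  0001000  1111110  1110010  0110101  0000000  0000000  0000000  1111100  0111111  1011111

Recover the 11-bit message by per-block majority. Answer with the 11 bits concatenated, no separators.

Block 1 (1101111): 6 ones → 1
Block 2 (0001000): 1 one → 0
Block 3 (1111110): 6 ones → 1
Block 4 (1110010): 4 ones → 1
Block 5 (0110101): 4 ones → 1
Block 6 (0000000): 0 ones → 0
Block 7 (0000000): 0 ones → 0
Block 8 (0000000): 0 ones → 0
Block 9 (1111100): 5 ones → 1
Block 10 (0111111): 6 ones → 1
Block 11 (1011111): 6 ones → 1

10111000111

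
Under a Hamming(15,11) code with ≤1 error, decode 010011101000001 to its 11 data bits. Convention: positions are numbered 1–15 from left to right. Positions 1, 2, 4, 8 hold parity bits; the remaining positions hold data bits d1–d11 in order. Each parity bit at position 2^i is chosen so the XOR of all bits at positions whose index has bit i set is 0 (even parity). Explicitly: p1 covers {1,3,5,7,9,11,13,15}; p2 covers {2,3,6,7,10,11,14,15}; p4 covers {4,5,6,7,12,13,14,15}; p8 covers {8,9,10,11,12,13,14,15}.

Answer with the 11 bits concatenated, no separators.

01111000001

s1 (pos 1,3,5,7,9,11,13,15): 0⊕0⊕1⊕1⊕1⊕0⊕0⊕1 = 0
s2 (pos 2,3,6,7,10,11,14,15): 1⊕0⊕1⊕1⊕0⊕0⊕0⊕1 = 0
s4 (pos 4,5,6,7,12,13,14,15): 0⊕1⊕1⊕1⊕0⊕0⊕0⊕1 = 0
s8 (pos 8,9,10,11,12,13,14,15): 0⊕1⊕0⊕0⊕0⊕0⊕0⊕1 = 0
Syndrome s8…s1 = 0000 → no error.
Read data bits from positions 3,5,6,7,9,10,11,12,13,14,15: 01111000001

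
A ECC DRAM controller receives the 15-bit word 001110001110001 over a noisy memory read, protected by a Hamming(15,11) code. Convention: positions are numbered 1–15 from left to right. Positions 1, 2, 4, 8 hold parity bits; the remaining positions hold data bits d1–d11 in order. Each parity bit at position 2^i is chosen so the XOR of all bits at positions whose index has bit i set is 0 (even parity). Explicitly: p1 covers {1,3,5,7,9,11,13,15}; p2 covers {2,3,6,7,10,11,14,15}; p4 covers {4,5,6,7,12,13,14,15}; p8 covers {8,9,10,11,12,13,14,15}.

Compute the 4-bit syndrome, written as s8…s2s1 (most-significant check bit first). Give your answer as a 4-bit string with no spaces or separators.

0101

s1 (pos 1,3,5,7,9,11,13,15): 0⊕1⊕1⊕0⊕1⊕1⊕0⊕1 = 1
s2 (pos 2,3,6,7,10,11,14,15): 0⊕1⊕0⊕0⊕1⊕1⊕0⊕1 = 0
s4 (pos 4,5,6,7,12,13,14,15): 1⊕1⊕0⊕0⊕0⊕0⊕0⊕1 = 1
s8 (pos 8,9,10,11,12,13,14,15): 0⊕1⊕1⊕1⊕0⊕0⊕0⊕1 = 0
Syndrome s8…s1 = 0101 → error at position 5.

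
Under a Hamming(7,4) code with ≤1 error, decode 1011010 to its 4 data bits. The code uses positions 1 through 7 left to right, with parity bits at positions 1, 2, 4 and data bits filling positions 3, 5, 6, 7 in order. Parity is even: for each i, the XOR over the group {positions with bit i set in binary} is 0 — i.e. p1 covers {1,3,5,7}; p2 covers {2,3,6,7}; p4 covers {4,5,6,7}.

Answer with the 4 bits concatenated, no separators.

s1 (pos 1,3,5,7): 1⊕1⊕0⊕0 = 0
s2 (pos 2,3,6,7): 0⊕1⊕1⊕0 = 0
s4 (pos 4,5,6,7): 1⊕0⊕1⊕0 = 0
Syndrome s4…s1 = 000 → no error.
Read data bits from positions 3,5,6,7: 1010

1010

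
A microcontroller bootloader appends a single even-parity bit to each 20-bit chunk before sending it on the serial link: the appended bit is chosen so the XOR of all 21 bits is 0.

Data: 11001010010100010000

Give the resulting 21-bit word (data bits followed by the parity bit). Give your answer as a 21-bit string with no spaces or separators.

110010100101000100001

XOR of the 20 data bits: 1⊕1⊕0⊕0⊕1⊕0⊕1⊕0⊕0⊕1⊕0⊕1⊕0⊕0⊕0⊕1⊕0⊕0⊕0⊕0 = 1
Parity bit = 1 (so all 21 bits XOR to 0).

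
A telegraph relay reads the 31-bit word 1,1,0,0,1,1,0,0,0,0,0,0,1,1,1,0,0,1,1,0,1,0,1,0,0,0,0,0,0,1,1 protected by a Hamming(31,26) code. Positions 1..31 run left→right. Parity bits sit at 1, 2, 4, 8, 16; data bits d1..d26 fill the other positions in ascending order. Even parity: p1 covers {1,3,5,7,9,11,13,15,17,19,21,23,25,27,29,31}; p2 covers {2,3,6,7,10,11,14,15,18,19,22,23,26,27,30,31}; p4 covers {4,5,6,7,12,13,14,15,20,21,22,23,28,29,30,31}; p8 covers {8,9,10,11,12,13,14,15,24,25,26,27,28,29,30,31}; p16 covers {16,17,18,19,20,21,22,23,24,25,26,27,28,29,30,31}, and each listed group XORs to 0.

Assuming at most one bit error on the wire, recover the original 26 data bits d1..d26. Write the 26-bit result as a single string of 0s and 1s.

s1 (pos 1,3,5,7,9,11,13,15,17,19,21,23,25,27,29,31): 1⊕0⊕1⊕0⊕0⊕0⊕1⊕1⊕0⊕1⊕1⊕1⊕0⊕0⊕0⊕1 = 0
s2 (pos 2,3,6,7,10,11,14,15,18,19,22,23,26,27,30,31): 1⊕0⊕1⊕0⊕0⊕0⊕1⊕1⊕1⊕1⊕0⊕1⊕0⊕0⊕1⊕1 = 1
s4 (pos 4,5,6,7,12,13,14,15,20,21,22,23,28,29,30,31): 0⊕1⊕1⊕0⊕0⊕1⊕1⊕1⊕0⊕1⊕0⊕1⊕0⊕0⊕1⊕1 = 1
s8 (pos 8,9,10,11,12,13,14,15,24,25,26,27,28,29,30,31): 0⊕0⊕0⊕0⊕0⊕1⊕1⊕1⊕0⊕0⊕0⊕0⊕0⊕0⊕1⊕1 = 1
s16 (pos 16,17,18,19,20,21,22,23,24,25,26,27,28,29,30,31): 0⊕0⊕1⊕1⊕0⊕1⊕0⊕1⊕0⊕0⊕0⊕0⊕0⊕0⊕1⊕1 = 0
Syndrome s16…s1 = 01110 → error at position 14.
Flip position 14: 1100110000001110011010100000011 → 1100110000001010011010100000011
Read data bits from positions 3,5,6,7,9,10,11,12,13,14,15,17,18,19,20,21,22,23,24,25,26,27,28,29,30,31: 01100000101011010100000011

01100000101011010100000011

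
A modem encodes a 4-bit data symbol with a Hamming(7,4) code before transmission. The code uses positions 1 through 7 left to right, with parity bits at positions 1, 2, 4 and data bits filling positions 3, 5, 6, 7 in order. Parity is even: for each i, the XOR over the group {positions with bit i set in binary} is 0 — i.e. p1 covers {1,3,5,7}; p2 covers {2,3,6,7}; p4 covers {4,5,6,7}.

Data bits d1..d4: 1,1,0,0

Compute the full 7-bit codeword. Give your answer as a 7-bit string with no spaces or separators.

0111100

Place data at non-parity positions: p1 p2 1 p4 1 0 0
p1 (pos 1,3,5,7): XOR of data positions = 1⊕1⊕0 = 0
p2 (pos 2,3,6,7): XOR of data positions = 1⊕0⊕0 = 1
p4 (pos 4,5,6,7): XOR of data positions = 1⊕0⊕0 = 1
Codeword: 0111100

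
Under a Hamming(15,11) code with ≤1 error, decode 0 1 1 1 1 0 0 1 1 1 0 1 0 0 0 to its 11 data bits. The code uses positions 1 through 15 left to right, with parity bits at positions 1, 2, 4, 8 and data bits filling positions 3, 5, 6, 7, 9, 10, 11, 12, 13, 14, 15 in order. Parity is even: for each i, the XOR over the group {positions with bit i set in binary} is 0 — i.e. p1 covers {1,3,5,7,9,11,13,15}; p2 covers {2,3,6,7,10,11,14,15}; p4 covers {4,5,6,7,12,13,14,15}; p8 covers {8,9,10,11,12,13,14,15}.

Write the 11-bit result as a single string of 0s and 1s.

11011101000

s1 (pos 1,3,5,7,9,11,13,15): 0⊕1⊕1⊕0⊕1⊕0⊕0⊕0 = 1
s2 (pos 2,3,6,7,10,11,14,15): 1⊕1⊕0⊕0⊕1⊕0⊕0⊕0 = 1
s4 (pos 4,5,6,7,12,13,14,15): 1⊕1⊕0⊕0⊕1⊕0⊕0⊕0 = 1
s8 (pos 8,9,10,11,12,13,14,15): 1⊕1⊕1⊕0⊕1⊕0⊕0⊕0 = 0
Syndrome s8…s1 = 0111 → error at position 7.
Flip position 7: 011110011101000 → 011110111101000
Read data bits from positions 3,5,6,7,9,10,11,12,13,14,15: 11011101000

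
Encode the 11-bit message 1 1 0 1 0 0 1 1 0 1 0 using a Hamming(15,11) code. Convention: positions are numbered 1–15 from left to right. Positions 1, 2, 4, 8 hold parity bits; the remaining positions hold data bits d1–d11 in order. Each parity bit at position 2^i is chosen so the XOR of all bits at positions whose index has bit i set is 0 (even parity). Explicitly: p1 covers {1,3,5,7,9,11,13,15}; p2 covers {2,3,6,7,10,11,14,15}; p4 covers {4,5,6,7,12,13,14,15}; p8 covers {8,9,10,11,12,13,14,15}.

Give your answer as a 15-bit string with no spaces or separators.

Place data at non-parity positions: p1 p2 1 p4 1 0 1 p8 0 0 1 1 0 1 0
p1 (pos 1,3,5,7,9,11,13,15): XOR of data positions = 1⊕1⊕1⊕0⊕1⊕0⊕0 = 0
p2 (pos 2,3,6,7,10,11,14,15): XOR of data positions = 1⊕0⊕1⊕0⊕1⊕1⊕0 = 0
p4 (pos 4,5,6,7,12,13,14,15): XOR of data positions = 1⊕0⊕1⊕1⊕0⊕1⊕0 = 0
p8 (pos 8,9,10,11,12,13,14,15): XOR of data positions = 0⊕0⊕1⊕1⊕0⊕1⊕0 = 1
Codeword: 001010110011010

001010110011010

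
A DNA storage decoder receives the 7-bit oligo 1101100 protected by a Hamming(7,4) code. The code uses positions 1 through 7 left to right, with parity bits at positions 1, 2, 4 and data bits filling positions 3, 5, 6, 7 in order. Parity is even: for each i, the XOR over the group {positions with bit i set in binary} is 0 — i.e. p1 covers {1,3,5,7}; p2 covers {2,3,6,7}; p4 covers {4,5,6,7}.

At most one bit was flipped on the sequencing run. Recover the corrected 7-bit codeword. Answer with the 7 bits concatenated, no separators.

1001100

s1 (pos 1,3,5,7): 1⊕0⊕1⊕0 = 0
s2 (pos 2,3,6,7): 1⊕0⊕0⊕0 = 1
s4 (pos 4,5,6,7): 1⊕1⊕0⊕0 = 0
Syndrome s4…s1 = 010 → error at position 2.
Flip position 2: 1101100 → 1001100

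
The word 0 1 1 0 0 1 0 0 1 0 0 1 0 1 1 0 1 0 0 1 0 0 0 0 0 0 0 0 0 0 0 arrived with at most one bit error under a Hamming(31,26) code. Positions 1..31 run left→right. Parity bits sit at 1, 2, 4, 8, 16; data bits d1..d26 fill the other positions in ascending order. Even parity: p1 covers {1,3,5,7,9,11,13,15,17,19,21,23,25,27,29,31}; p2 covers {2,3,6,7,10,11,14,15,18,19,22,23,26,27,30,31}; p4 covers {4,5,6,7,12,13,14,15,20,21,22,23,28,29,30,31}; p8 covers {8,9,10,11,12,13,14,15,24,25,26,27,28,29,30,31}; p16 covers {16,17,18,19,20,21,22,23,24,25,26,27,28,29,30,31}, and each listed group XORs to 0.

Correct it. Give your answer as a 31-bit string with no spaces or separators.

s1 (pos 1,3,5,7,9,11,13,15,17,19,21,23,25,27,29,31): 0⊕1⊕0⊕0⊕1⊕0⊕0⊕1⊕1⊕0⊕0⊕0⊕0⊕0⊕0⊕0 = 0
s2 (pos 2,3,6,7,10,11,14,15,18,19,22,23,26,27,30,31): 1⊕1⊕1⊕0⊕0⊕0⊕1⊕1⊕0⊕0⊕0⊕0⊕0⊕0⊕0⊕0 = 1
s4 (pos 4,5,6,7,12,13,14,15,20,21,22,23,28,29,30,31): 0⊕0⊕1⊕0⊕1⊕0⊕1⊕1⊕1⊕0⊕0⊕0⊕0⊕0⊕0⊕0 = 1
s8 (pos 8,9,10,11,12,13,14,15,24,25,26,27,28,29,30,31): 0⊕1⊕0⊕0⊕1⊕0⊕1⊕1⊕0⊕0⊕0⊕0⊕0⊕0⊕0⊕0 = 0
s16 (pos 16,17,18,19,20,21,22,23,24,25,26,27,28,29,30,31): 0⊕1⊕0⊕0⊕1⊕0⊕0⊕0⊕0⊕0⊕0⊕0⊕0⊕0⊕0⊕0 = 0
Syndrome s16…s1 = 00110 → error at position 6.
Flip position 6: 0110010010010110100100000000000 → 0110000010010110100100000000000

0110000010010110100100000000000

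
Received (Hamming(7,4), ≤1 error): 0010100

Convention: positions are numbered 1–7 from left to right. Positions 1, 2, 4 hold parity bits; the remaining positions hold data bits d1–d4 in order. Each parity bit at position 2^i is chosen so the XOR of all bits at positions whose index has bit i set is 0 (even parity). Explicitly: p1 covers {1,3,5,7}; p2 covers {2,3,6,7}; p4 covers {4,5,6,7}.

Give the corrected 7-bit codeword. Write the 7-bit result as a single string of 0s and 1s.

0010110

s1 (pos 1,3,5,7): 0⊕1⊕1⊕0 = 0
s2 (pos 2,3,6,7): 0⊕1⊕0⊕0 = 1
s4 (pos 4,5,6,7): 0⊕1⊕0⊕0 = 1
Syndrome s4…s1 = 110 → error at position 6.
Flip position 6: 0010100 → 0010110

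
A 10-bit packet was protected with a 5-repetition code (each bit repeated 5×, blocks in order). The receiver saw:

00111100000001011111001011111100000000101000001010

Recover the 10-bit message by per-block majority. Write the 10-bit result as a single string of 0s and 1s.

Block 1 (00111): 3 ones → 1
Block 2 (10000): 1 one → 0
Block 3 (00010): 1 one → 0
Block 4 (11111): 5 ones → 1
Block 5 (00101): 2 ones → 0
Block 6 (11111): 5 ones → 1
Block 7 (00000): 0 ones → 0
Block 8 (00010): 1 one → 0
Block 9 (10000): 1 one → 0
Block 10 (01010): 2 ones → 0

1001010000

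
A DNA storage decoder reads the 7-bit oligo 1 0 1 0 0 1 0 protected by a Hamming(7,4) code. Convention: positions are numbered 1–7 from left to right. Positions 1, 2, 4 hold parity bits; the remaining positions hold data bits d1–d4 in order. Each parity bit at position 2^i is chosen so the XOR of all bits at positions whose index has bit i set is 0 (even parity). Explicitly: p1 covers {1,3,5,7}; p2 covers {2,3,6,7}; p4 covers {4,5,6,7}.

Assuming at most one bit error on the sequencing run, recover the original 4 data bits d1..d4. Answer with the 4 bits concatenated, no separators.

s1 (pos 1,3,5,7): 1⊕1⊕0⊕0 = 0
s2 (pos 2,3,6,7): 0⊕1⊕1⊕0 = 0
s4 (pos 4,5,6,7): 0⊕0⊕1⊕0 = 1
Syndrome s4…s1 = 100 → error at position 4.
Flip position 4: 1010010 → 1011010
Read data bits from positions 3,5,6,7: 1010

1010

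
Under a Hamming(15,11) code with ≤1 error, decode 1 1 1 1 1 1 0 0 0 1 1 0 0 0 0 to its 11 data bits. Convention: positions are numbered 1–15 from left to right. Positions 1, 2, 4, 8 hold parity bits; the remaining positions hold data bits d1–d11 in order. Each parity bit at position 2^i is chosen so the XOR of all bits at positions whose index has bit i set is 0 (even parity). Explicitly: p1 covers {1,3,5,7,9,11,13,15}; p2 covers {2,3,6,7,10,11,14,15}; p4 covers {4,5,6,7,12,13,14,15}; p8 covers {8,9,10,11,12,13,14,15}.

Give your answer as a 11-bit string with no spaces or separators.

s1 (pos 1,3,5,7,9,11,13,15): 1⊕1⊕1⊕0⊕0⊕1⊕0⊕0 = 0
s2 (pos 2,3,6,7,10,11,14,15): 1⊕1⊕1⊕0⊕1⊕1⊕0⊕0 = 1
s4 (pos 4,5,6,7,12,13,14,15): 1⊕1⊕1⊕0⊕0⊕0⊕0⊕0 = 1
s8 (pos 8,9,10,11,12,13,14,15): 0⊕0⊕1⊕1⊕0⊕0⊕0⊕0 = 0
Syndrome s8…s1 = 0110 → error at position 6.
Flip position 6: 111111000110000 → 111110000110000
Read data bits from positions 3,5,6,7,9,10,11,12,13,14,15: 11000110000

11000110000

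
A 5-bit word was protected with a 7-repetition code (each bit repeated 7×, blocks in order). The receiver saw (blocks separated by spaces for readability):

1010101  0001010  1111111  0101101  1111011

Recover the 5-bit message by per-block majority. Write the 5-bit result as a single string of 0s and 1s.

10111

Block 1 (1010101): 4 ones → 1
Block 2 (0001010): 2 ones → 0
Block 3 (1111111): 7 ones → 1
Block 4 (0101101): 4 ones → 1
Block 5 (1111011): 6 ones → 1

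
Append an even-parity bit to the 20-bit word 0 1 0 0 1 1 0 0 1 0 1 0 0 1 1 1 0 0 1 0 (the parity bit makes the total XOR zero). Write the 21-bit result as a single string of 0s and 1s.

010011001010011100101

XOR of the 20 data bits: 0⊕1⊕0⊕0⊕1⊕1⊕0⊕0⊕1⊕0⊕1⊕0⊕0⊕1⊕1⊕1⊕0⊕0⊕1⊕0 = 1
Parity bit = 1 (so all 21 bits XOR to 0).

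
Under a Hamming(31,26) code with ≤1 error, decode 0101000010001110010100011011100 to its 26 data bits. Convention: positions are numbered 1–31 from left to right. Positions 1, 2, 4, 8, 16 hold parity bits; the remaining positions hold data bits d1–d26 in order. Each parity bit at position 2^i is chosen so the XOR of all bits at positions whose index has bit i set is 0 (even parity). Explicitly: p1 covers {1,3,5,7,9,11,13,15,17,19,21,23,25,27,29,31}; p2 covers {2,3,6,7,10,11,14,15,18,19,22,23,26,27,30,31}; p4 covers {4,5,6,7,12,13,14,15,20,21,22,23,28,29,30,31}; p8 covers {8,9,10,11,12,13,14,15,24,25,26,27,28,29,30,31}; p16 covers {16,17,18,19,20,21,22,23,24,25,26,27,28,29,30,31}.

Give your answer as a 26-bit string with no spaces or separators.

s1 (pos 1,3,5,7,9,11,13,15,17,19,21,23,25,27,29,31): 0⊕0⊕0⊕0⊕1⊕0⊕1⊕1⊕0⊕0⊕0⊕0⊕1⊕1⊕1⊕0 = 0
s2 (pos 2,3,6,7,10,11,14,15,18,19,22,23,26,27,30,31): 1⊕0⊕0⊕0⊕0⊕0⊕1⊕1⊕1⊕0⊕0⊕0⊕0⊕1⊕0⊕0 = 1
s4 (pos 4,5,6,7,12,13,14,15,20,21,22,23,28,29,30,31): 1⊕0⊕0⊕0⊕0⊕1⊕1⊕1⊕1⊕0⊕0⊕0⊕1⊕1⊕0⊕0 = 1
s8 (pos 8,9,10,11,12,13,14,15,24,25,26,27,28,29,30,31): 0⊕1⊕0⊕0⊕0⊕1⊕1⊕1⊕1⊕1⊕0⊕1⊕1⊕1⊕0⊕0 = 1
s16 (pos 16,17,18,19,20,21,22,23,24,25,26,27,28,29,30,31): 0⊕0⊕1⊕0⊕1⊕0⊕0⊕0⊕1⊕1⊕0⊕1⊕1⊕1⊕0⊕0 = 1
Syndrome s16…s1 = 11110 → error at position 30.
Flip position 30: 0101000010001110010100011011100 → 0101000010001110010100011011110
Read data bits from positions 3,5,6,7,9,10,11,12,13,14,15,17,18,19,20,21,22,23,24,25,26,27,28,29,30,31: 00001000111010100011011110

00001000111010100011011110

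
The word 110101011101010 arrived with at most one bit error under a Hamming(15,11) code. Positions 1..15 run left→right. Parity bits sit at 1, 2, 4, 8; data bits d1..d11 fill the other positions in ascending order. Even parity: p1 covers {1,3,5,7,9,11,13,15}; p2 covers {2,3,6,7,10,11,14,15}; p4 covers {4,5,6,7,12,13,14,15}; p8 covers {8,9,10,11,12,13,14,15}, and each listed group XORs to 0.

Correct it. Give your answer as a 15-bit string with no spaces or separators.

s1 (pos 1,3,5,7,9,11,13,15): 1⊕0⊕0⊕0⊕1⊕0⊕0⊕0 = 0
s2 (pos 2,3,6,7,10,11,14,15): 1⊕0⊕1⊕0⊕1⊕0⊕1⊕0 = 0
s4 (pos 4,5,6,7,12,13,14,15): 1⊕0⊕1⊕0⊕1⊕0⊕1⊕0 = 0
s8 (pos 8,9,10,11,12,13,14,15): 1⊕1⊕1⊕0⊕1⊕0⊕1⊕0 = 1
Syndrome s8…s1 = 1000 → error at position 8.
Flip position 8: 110101011101010 → 110101001101010

110101001101010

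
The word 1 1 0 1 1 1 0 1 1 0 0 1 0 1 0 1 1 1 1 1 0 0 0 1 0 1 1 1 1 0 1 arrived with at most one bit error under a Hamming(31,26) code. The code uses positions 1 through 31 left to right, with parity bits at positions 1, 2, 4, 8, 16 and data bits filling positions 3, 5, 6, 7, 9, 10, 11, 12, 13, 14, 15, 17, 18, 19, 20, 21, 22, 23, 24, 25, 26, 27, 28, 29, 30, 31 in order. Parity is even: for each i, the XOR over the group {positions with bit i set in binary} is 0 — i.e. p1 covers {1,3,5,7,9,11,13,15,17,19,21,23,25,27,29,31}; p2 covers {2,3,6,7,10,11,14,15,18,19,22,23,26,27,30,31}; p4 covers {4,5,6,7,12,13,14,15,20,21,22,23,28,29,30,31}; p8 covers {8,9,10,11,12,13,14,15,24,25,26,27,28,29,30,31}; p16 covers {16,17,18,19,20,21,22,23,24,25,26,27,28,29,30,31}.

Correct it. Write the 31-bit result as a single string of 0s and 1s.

1101110110010101111000010111101

s1 (pos 1,3,5,7,9,11,13,15,17,19,21,23,25,27,29,31): 1⊕0⊕1⊕0⊕1⊕0⊕0⊕0⊕1⊕1⊕0⊕0⊕0⊕1⊕1⊕1 = 0
s2 (pos 2,3,6,7,10,11,14,15,18,19,22,23,26,27,30,31): 1⊕0⊕1⊕0⊕0⊕0⊕1⊕0⊕1⊕1⊕0⊕0⊕1⊕1⊕0⊕1 = 0
s4 (pos 4,5,6,7,12,13,14,15,20,21,22,23,28,29,30,31): 1⊕1⊕1⊕0⊕1⊕0⊕1⊕0⊕1⊕0⊕0⊕0⊕1⊕1⊕0⊕1 = 1
s8 (pos 8,9,10,11,12,13,14,15,24,25,26,27,28,29,30,31): 1⊕1⊕0⊕0⊕1⊕0⊕1⊕0⊕1⊕0⊕1⊕1⊕1⊕1⊕0⊕1 = 0
s16 (pos 16,17,18,19,20,21,22,23,24,25,26,27,28,29,30,31): 1⊕1⊕1⊕1⊕1⊕0⊕0⊕0⊕1⊕0⊕1⊕1⊕1⊕1⊕0⊕1 = 1
Syndrome s16…s1 = 10100 → error at position 20.
Flip position 20: 1101110110010101111100010111101 → 1101110110010101111000010111101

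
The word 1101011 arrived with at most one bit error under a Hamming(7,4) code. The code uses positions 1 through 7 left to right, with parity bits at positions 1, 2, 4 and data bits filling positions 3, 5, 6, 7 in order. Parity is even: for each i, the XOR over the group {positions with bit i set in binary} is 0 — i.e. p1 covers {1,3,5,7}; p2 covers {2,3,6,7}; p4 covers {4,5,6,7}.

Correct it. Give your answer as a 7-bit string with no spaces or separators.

1101001

s1 (pos 1,3,5,7): 1⊕0⊕0⊕1 = 0
s2 (pos 2,3,6,7): 1⊕0⊕1⊕1 = 1
s4 (pos 4,5,6,7): 1⊕0⊕1⊕1 = 1
Syndrome s4…s1 = 110 → error at position 6.
Flip position 6: 1101011 → 1101001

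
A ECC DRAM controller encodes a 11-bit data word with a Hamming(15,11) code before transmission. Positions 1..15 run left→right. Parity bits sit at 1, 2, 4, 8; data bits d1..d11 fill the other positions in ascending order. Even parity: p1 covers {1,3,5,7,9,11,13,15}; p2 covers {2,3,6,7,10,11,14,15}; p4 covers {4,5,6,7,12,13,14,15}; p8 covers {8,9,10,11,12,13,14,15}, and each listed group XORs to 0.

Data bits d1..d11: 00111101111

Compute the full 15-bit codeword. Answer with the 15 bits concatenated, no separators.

010001101101111

Place data at non-parity positions: p1 p2 0 p4 0 1 1 p8 1 1 0 1 1 1 1
p1 (pos 1,3,5,7,9,11,13,15): XOR of data positions = 0⊕0⊕1⊕1⊕0⊕1⊕1 = 0
p2 (pos 2,3,6,7,10,11,14,15): XOR of data positions = 0⊕1⊕1⊕1⊕0⊕1⊕1 = 1
p4 (pos 4,5,6,7,12,13,14,15): XOR of data positions = 0⊕1⊕1⊕1⊕1⊕1⊕1 = 0
p8 (pos 8,9,10,11,12,13,14,15): XOR of data positions = 1⊕1⊕0⊕1⊕1⊕1⊕1 = 0
Codeword: 010001101101111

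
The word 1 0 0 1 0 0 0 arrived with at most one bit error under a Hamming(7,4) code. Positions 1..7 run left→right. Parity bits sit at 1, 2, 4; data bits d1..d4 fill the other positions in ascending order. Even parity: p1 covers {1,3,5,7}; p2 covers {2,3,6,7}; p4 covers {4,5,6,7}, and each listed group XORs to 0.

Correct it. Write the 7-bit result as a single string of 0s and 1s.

1001100

s1 (pos 1,3,5,7): 1⊕0⊕0⊕0 = 1
s2 (pos 2,3,6,7): 0⊕0⊕0⊕0 = 0
s4 (pos 4,5,6,7): 1⊕0⊕0⊕0 = 1
Syndrome s4…s1 = 101 → error at position 5.
Flip position 5: 1001000 → 1001100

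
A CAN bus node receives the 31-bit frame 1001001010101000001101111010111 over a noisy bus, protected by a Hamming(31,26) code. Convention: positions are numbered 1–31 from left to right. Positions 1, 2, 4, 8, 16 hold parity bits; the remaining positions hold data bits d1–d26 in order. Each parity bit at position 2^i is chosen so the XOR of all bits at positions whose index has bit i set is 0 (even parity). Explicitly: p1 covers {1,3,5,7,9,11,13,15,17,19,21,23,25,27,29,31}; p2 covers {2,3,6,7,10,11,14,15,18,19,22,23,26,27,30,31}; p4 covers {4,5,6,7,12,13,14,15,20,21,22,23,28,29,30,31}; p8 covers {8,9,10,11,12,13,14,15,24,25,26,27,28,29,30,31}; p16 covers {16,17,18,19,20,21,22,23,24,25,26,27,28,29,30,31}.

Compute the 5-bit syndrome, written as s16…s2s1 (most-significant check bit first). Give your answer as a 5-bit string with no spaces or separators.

s1 (pos 1,3,5,7,9,11,13,15,17,19,21,23,25,27,29,31): 1⊕0⊕0⊕1⊕1⊕1⊕1⊕0⊕0⊕1⊕0⊕1⊕1⊕1⊕1⊕1 = 1
s2 (pos 2,3,6,7,10,11,14,15,18,19,22,23,26,27,30,31): 0⊕0⊕0⊕1⊕0⊕1⊕0⊕0⊕0⊕1⊕1⊕1⊕0⊕1⊕1⊕1 = 0
s4 (pos 4,5,6,7,12,13,14,15,20,21,22,23,28,29,30,31): 1⊕0⊕0⊕1⊕0⊕1⊕0⊕0⊕1⊕0⊕1⊕1⊕0⊕1⊕1⊕1 = 1
s8 (pos 8,9,10,11,12,13,14,15,24,25,26,27,28,29,30,31): 0⊕1⊕0⊕1⊕0⊕1⊕0⊕0⊕1⊕1⊕0⊕1⊕0⊕1⊕1⊕1 = 1
s16 (pos 16,17,18,19,20,21,22,23,24,25,26,27,28,29,30,31): 0⊕0⊕0⊕1⊕1⊕0⊕1⊕1⊕1⊕1⊕0⊕1⊕0⊕1⊕1⊕1 = 0
Syndrome s16…s1 = 01101 → error at position 13.

01101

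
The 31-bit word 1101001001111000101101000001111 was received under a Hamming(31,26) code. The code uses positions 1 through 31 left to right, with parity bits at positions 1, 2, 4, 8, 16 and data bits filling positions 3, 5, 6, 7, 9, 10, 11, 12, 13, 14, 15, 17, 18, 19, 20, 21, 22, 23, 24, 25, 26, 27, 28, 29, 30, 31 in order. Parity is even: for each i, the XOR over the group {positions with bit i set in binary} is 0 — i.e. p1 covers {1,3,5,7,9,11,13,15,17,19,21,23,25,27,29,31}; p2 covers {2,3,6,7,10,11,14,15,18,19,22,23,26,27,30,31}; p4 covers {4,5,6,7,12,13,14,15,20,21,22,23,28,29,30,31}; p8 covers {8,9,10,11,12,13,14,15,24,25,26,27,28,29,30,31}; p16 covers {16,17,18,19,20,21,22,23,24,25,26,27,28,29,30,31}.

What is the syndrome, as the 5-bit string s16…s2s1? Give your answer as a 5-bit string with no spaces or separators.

s1 (pos 1,3,5,7,9,11,13,15,17,19,21,23,25,27,29,31): 1⊕0⊕0⊕1⊕0⊕1⊕1⊕0⊕1⊕1⊕0⊕0⊕0⊕0⊕1⊕1 = 0
s2 (pos 2,3,6,7,10,11,14,15,18,19,22,23,26,27,30,31): 1⊕0⊕0⊕1⊕1⊕1⊕0⊕0⊕0⊕1⊕1⊕0⊕0⊕0⊕1⊕1 = 0
s4 (pos 4,5,6,7,12,13,14,15,20,21,22,23,28,29,30,31): 1⊕0⊕0⊕1⊕1⊕1⊕0⊕0⊕1⊕0⊕1⊕0⊕1⊕1⊕1⊕1 = 0
s8 (pos 8,9,10,11,12,13,14,15,24,25,26,27,28,29,30,31): 0⊕0⊕1⊕1⊕1⊕1⊕0⊕0⊕0⊕0⊕0⊕0⊕1⊕1⊕1⊕1 = 0
s16 (pos 16,17,18,19,20,21,22,23,24,25,26,27,28,29,30,31): 0⊕1⊕0⊕1⊕1⊕0⊕1⊕0⊕0⊕0⊕0⊕0⊕1⊕1⊕1⊕1 = 0
Syndrome s16…s1 = 00000 → no error.

00000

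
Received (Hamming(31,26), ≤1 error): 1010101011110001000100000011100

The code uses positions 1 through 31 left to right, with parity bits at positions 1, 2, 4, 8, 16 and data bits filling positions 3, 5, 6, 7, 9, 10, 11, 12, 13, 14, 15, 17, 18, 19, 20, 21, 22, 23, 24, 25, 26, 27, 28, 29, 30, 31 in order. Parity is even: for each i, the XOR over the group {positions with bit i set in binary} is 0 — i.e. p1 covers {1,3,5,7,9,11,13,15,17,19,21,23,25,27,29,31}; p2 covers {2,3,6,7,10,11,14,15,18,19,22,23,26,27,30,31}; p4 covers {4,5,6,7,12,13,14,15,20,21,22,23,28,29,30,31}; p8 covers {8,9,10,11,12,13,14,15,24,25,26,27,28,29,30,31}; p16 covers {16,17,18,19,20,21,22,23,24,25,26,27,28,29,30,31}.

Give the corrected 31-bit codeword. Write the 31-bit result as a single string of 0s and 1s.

1010101011110001000100000111100

s1 (pos 1,3,5,7,9,11,13,15,17,19,21,23,25,27,29,31): 1⊕1⊕1⊕1⊕1⊕1⊕0⊕0⊕0⊕0⊕0⊕0⊕0⊕1⊕1⊕0 = 0
s2 (pos 2,3,6,7,10,11,14,15,18,19,22,23,26,27,30,31): 0⊕1⊕0⊕1⊕1⊕1⊕0⊕0⊕0⊕0⊕0⊕0⊕0⊕1⊕0⊕0 = 1
s4 (pos 4,5,6,7,12,13,14,15,20,21,22,23,28,29,30,31): 0⊕1⊕0⊕1⊕1⊕0⊕0⊕0⊕1⊕0⊕0⊕0⊕1⊕1⊕0⊕0 = 0
s8 (pos 8,9,10,11,12,13,14,15,24,25,26,27,28,29,30,31): 0⊕1⊕1⊕1⊕1⊕0⊕0⊕0⊕0⊕0⊕0⊕1⊕1⊕1⊕0⊕0 = 1
s16 (pos 16,17,18,19,20,21,22,23,24,25,26,27,28,29,30,31): 1⊕0⊕0⊕0⊕1⊕0⊕0⊕0⊕0⊕0⊕0⊕1⊕1⊕1⊕0⊕0 = 1
Syndrome s16…s1 = 11010 → error at position 26.
Flip position 26: 1010101011110001000100000011100 → 1010101011110001000100000111100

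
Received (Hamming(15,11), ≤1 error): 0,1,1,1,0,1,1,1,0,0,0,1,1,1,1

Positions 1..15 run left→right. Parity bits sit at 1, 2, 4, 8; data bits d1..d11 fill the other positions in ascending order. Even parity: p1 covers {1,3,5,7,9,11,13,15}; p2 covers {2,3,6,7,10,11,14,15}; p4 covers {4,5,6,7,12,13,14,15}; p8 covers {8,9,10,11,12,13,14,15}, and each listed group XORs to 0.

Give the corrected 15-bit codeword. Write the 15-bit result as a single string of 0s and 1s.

s1 (pos 1,3,5,7,9,11,13,15): 0⊕1⊕0⊕1⊕0⊕0⊕1⊕1 = 0
s2 (pos 2,3,6,7,10,11,14,15): 1⊕1⊕1⊕1⊕0⊕0⊕1⊕1 = 0
s4 (pos 4,5,6,7,12,13,14,15): 1⊕0⊕1⊕1⊕1⊕1⊕1⊕1 = 1
s8 (pos 8,9,10,11,12,13,14,15): 1⊕0⊕0⊕0⊕1⊕1⊕1⊕1 = 1
Syndrome s8…s1 = 1100 → error at position 12.
Flip position 12: 011101110001111 → 011101110000111

011101110000111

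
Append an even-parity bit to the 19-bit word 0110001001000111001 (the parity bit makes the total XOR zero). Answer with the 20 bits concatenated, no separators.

01100010010001110010

XOR of the 19 data bits: 0⊕1⊕1⊕0⊕0⊕0⊕1⊕0⊕0⊕1⊕0⊕0⊕0⊕1⊕1⊕1⊕0⊕0⊕1 = 0
Parity bit = 0 (so all 20 bits XOR to 0).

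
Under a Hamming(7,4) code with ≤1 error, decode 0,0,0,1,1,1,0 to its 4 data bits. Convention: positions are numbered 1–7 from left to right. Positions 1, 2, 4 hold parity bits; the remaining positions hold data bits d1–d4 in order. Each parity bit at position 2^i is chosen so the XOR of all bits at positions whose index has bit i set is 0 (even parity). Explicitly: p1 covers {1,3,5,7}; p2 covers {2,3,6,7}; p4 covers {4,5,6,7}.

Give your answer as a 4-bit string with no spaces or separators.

0111

s1 (pos 1,3,5,7): 0⊕0⊕1⊕0 = 1
s2 (pos 2,3,6,7): 0⊕0⊕1⊕0 = 1
s4 (pos 4,5,6,7): 1⊕1⊕1⊕0 = 1
Syndrome s4…s1 = 111 → error at position 7.
Flip position 7: 0001110 → 0001111
Read data bits from positions 3,5,6,7: 0111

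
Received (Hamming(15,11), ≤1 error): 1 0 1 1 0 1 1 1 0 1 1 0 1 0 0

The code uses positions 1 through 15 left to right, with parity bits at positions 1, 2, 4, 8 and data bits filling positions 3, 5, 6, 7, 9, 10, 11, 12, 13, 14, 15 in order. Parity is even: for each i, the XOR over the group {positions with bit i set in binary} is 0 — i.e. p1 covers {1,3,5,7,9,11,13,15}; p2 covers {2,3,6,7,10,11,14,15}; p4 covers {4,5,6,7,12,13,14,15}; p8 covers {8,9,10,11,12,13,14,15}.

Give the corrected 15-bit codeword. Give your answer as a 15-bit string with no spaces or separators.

100101110110100

s1 (pos 1,3,5,7,9,11,13,15): 1⊕1⊕0⊕1⊕0⊕1⊕1⊕0 = 1
s2 (pos 2,3,6,7,10,11,14,15): 0⊕1⊕1⊕1⊕1⊕1⊕0⊕0 = 1
s4 (pos 4,5,6,7,12,13,14,15): 1⊕0⊕1⊕1⊕0⊕1⊕0⊕0 = 0
s8 (pos 8,9,10,11,12,13,14,15): 1⊕0⊕1⊕1⊕0⊕1⊕0⊕0 = 0
Syndrome s8…s1 = 0011 → error at position 3.
Flip position 3: 101101110110100 → 100101110110100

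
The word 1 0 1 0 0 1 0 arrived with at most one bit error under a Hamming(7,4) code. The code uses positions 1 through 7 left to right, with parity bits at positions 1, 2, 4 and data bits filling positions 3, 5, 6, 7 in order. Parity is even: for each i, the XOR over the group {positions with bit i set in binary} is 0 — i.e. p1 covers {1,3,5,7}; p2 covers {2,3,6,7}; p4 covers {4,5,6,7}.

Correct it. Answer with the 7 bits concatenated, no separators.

1011010

s1 (pos 1,3,5,7): 1⊕1⊕0⊕0 = 0
s2 (pos 2,3,6,7): 0⊕1⊕1⊕0 = 0
s4 (pos 4,5,6,7): 0⊕0⊕1⊕0 = 1
Syndrome s4…s1 = 100 → error at position 4.
Flip position 4: 1010010 → 1011010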